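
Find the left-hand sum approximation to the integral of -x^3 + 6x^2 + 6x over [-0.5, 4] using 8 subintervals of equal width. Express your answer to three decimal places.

95.557

Δx = (4 − (-0.5))/8 = 0.5625.
Left endpoints: -0.5, 0.0625, 0.625, 1.1875, 1.75, 2.3125, 2.875, 3.4375.
f(-0.5) = -1.375, f(0.0625) = 1631/4096, f(0.625) = 2995/512, f(1.1875) = 56981/4096, f(1.75) = 23.515625, f(2.3125) = 137603/4096, f(2.875) = 22057/512, f(3.4375) = 208505/4096.
Sum = Δx · [f(-0.5) + f(0.0625) + f(0.625) + ...].
Sum ≈ 95.557.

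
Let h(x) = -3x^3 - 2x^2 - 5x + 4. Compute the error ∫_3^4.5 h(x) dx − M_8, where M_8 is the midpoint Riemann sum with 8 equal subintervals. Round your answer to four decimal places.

-0.1571

Exact integral: ∫_3^4.5 h(x) dx = -311.671875.
M_8 ≈ -311.514771.
Error ≈ -311.671875 − (-311.514771) ≈ -0.1571.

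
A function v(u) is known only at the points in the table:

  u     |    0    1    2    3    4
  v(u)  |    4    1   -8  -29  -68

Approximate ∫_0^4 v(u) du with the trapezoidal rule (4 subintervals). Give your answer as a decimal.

-68

Δu = 1.
T_4 = (1/2)·[4 + 2·1 + 2·(-8) + 2·(-29) + (-68)] = -68.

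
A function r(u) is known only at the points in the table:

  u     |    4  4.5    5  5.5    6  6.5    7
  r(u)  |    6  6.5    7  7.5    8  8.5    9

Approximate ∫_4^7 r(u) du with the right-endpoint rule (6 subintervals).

23.25

Δu = 0.5.
Sum = 0.5·[6.5 + 7 + 7.5 + 8 + 8.5 + 9] = 23.25.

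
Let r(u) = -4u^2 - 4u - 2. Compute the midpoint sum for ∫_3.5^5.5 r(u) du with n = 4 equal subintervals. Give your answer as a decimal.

Δu = (5.5 − 3.5)/4 = 0.5.
Midpoints: 3.75, 4.25, 4.75, 5.25.
r(3.75) = -73.25, r(4.25) = -91.25, r(4.75) = -111.25, r(5.25) = -133.25.
Sum = Δu · [r(3.75) + r(4.25) + r(4.75) + r(5.25)].
Sum = -204.5.

-204.5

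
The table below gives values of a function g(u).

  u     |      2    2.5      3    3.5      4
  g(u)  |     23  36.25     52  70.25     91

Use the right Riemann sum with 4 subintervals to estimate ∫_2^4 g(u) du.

Δu = 0.5.
Sum = 0.5·[36.25 + 52 + 70.25 + 91] = 124.75.

124.75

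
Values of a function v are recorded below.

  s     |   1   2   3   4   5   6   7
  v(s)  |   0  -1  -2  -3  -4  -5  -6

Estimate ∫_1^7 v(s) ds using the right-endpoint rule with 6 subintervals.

-21

Δs = 1.
Sum = 1·[(-1) + (-2) + (-3) + (-4) + (-5) + (-6)] = -21.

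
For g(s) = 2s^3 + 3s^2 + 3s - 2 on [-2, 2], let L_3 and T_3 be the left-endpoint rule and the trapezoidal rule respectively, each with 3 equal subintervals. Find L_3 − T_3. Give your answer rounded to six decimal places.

-29.333333

L_3 ≈ -17.77777778.
T_3 ≈ 11.55555556.
L_3 − T_3 ≈ -29.333333.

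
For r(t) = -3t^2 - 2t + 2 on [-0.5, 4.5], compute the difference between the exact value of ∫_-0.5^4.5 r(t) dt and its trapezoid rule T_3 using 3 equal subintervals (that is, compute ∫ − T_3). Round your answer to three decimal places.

6.944

Exact integral: ∫_-0.5^4.5 r(t) dt = -101.25.
T_3 ≈ -108.19444.
Error ≈ -101.25 − (-108.19444) ≈ 6.944.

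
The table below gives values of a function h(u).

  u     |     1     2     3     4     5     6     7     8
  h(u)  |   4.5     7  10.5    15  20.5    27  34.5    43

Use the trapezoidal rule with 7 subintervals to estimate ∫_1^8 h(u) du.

Δu = 1.
T_7 = (1/2)·[4.5 + 2·7 + 2·10.5 + 2·15 + 2·20.5 + 2·27 + 2·34.5 + 43] = 138.25.

138.25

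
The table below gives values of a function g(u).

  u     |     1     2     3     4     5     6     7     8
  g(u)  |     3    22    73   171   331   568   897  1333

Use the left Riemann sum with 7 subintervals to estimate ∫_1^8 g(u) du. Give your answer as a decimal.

Δu = 1.
Sum = 1·[3 + 22 + 73 + 171 + 331 + 568 + 897] = 2065.

2065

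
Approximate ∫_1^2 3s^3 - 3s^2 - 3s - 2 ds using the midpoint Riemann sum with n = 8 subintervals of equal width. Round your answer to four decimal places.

-2.2637

Δs = (2 − 1)/8 = 0.125.
Midpoints: 1.0625, 1.1875, 1.3125, 1.4375, 1.5625, 1.6875, 1.8125, 1.9375.
f(1.0625) = -20381/4096, f(1.1875) = -19535/4096, f(1.3125) = -17705/4096, f(1.4375) = -14747/4096, f(1.5625) = -10517/4096, f(1.6875) = -4871/4096, f(1.8125) = 2335/4096, f(1.9375) = 11245/4096.
Sum = Δs · [f(1.0625) + f(1.1875) + f(1.3125) + ...].
Sum ≈ -2.2637.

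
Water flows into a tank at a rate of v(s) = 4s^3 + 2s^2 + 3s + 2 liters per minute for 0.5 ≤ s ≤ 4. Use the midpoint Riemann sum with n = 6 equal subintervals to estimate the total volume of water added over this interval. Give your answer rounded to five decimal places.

326.26765

Δs = (4 − 0.5)/6 = 7/12.
Midpoints: 19/24, 1.375, 47/24, 61/24, 3.125, 89/24.
v(19/24) = 26311/3456, v(1.375) = 20.3046875, v(47/24) = 157547/3456, v(61/24) = 304897/3456, v(3.125) = 152.9765625, v(89/24) = 845381/3456.
Sum = Δs · [v(19/24) + v(1.375) + v(47/24) + ...].
Sum ≈ 326.26765.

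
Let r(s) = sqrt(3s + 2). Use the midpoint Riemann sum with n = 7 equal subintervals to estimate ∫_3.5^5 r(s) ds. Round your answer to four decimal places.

5.7554

Δs = (5 − 3.5)/7 = 3/14.
Midpoints: 101/28, 107/28, 113/28, 4.25, 125/28, 131/28, 137/28.
r(101/28) ≈ 3.5807, r(107/28) ≈ 3.6694, r(113/28) ≈ 3.7559, r(4.25) ≈ 3.8406, r(125/28) ≈ 3.9234, r(131/28) ≈ 4.0045, r(137/28) ≈ 4.0839.
Sum = Δs · [r(101/28) + r(107/28) + r(113/28) + ...].
Sum ≈ 5.7554.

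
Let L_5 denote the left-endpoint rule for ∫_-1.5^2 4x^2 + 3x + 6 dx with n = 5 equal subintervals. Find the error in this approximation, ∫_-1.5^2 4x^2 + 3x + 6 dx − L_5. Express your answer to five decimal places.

4.98167

Exact integral: ∫_-1.5^2 f(x) dx ≈ 38.7916667.
L_5 = 33.81.
Error ≈ 38.7916667 − 33.81 ≈ 4.98167.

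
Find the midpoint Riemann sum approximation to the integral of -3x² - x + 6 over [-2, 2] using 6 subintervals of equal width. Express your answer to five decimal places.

8.44444

Δx = (2 − (-2))/6 = 2/3.
Midpoints: -5/3, -1, -1/3, 1/3, 1, 5/3.
f(-5/3) = -2/3, f(-1) = 4, f(-1/3) = 6, f(1/3) = 16/3, f(1) = 2, f(5/3) = -4.
Sum = Δx · [f(-5/3) + f(-1) + f(-1/3) + ...].
Sum ≈ 8.44444.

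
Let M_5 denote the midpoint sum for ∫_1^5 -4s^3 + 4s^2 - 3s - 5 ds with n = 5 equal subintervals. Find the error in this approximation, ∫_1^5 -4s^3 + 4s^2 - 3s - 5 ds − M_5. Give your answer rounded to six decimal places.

Exact integral: ∫_1^5 f(s) ds ≈ -514.66666667.
M_5 = -507.84.
Error ≈ -514.66666667 − (-507.84) ≈ -6.826667.

-6.826667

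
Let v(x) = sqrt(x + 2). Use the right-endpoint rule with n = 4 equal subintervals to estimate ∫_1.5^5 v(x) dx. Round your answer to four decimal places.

8.3156

Δx = (5 − 1.5)/4 = 0.875.
Right endpoints: 2.375, 3.25, 4.125, 5.
v(2.375) ≈ 2.0917, v(3.25) ≈ 2.2913, v(4.125) ≈ 2.4749, v(5) ≈ 2.6458.
Sum = Δx · [v(2.375) + v(3.25) + v(4.125) + v(5)].
Sum ≈ 8.3156.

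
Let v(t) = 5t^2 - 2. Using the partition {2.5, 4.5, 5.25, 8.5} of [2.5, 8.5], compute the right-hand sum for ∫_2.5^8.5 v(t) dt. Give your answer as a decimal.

Subinterval widths: 2, 0.75, 3.25.
Right endpoints: 4.5, 5.25, 8.5.
v(4.5) = 99.25, v(5.25) = 135.8125, v(8.5) = 359.25.
Sum = Σ Δt_i · v(t_i).
Sum = 1467.921875.

1467.921875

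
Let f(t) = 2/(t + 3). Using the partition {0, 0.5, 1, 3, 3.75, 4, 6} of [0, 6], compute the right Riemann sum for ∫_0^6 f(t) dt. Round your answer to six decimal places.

Subinterval widths: 0.5, 0.5, 2, 0.75, 0.25, 2.
Right endpoints: 0.5, 1, 3, 3.75, 4, 6.
f(0.5) = 4/7, f(1) = 0.5, f(3) = 1/3, f(3.75) = 8/27, f(4) = 2/7, f(6) = 2/9.
Sum = Σ Δt_i · f(t_i).
Sum ≈ 1.940476.

1.940476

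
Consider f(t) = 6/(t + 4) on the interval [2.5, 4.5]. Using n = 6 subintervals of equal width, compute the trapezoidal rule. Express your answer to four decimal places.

1.6101

Δt = (4.5 − 2.5)/6 = 1/3.
f(2.5) = 12/13, f(17/6) = 36/41, f(19/6) = 36/43, f(3.5) = 0.8, f(23/6) = 36/47, f(25/6) = 36/49, f(4.5) = 12/17.
T_6 = (Δt/2)·[f(t_0) + 2f(t_1) + ... + 2f(t_{5}) + f(t_6)].
Sum ≈ 1.6101.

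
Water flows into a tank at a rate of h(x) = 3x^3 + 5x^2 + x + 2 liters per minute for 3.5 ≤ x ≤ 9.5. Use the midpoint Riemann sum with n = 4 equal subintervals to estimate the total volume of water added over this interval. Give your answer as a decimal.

7333.3125

Δx = (9.5 − 3.5)/4 = 1.5.
Midpoints: 4.25, 5.75, 7.25, 8.75.
h(4.25) = 326.859375, h(5.75) = 743.390625, h(7.25) = 1415.296875, h(8.75) = 2403.328125.
Sum = Δx · [h(4.25) + h(5.75) + h(7.25) + h(8.75)].
Sum = 7333.3125.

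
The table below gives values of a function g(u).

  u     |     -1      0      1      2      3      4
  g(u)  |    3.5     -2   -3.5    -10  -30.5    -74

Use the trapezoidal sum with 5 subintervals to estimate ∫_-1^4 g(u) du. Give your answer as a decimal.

Δu = 1.
T_5 = (1/2)·[3.5 + 2·(-2) + 2·(-3.5) + 2·(-10) + 2·(-30.5) + (-74)] = -81.25.

-81.25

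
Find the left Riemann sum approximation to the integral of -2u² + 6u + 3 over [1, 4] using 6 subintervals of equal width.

14.75

Δu = (4 − 1)/6 = 0.5.
Left endpoints: 1, 1.5, 2, 2.5, 3, 3.5.
f(1) = 7, f(1.5) = 7.5, f(2) = 7, f(2.5) = 5.5, f(3) = 3, f(3.5) = -0.5.
Sum = Δu · [f(1) + f(1.5) + f(2) + ...].
Sum = 14.75.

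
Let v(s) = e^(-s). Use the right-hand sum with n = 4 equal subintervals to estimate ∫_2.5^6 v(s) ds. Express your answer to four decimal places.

0.0498

Δs = (6 − 2.5)/4 = 0.875.
Right endpoints: 3.375, 4.25, 5.125, 6.
v(3.375) ≈ 0.0342, v(4.25) ≈ 0.0143, v(5.125) ≈ 0.0059, v(6) ≈ 0.0025.
Sum = Δs · [v(3.375) + v(4.25) + v(5.125) + v(6)].
Sum ≈ 0.0498.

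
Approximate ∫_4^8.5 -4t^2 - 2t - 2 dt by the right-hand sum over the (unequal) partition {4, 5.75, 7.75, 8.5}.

Subinterval widths: 1.75, 2, 0.75.
Right endpoints: 5.75, 7.75, 8.5.
f(5.75) = -145.75, f(7.75) = -257.75, f(8.5) = -308.
Sum = Σ Δt_i · f(t_i).
Sum = -1001.5625.

-1001.5625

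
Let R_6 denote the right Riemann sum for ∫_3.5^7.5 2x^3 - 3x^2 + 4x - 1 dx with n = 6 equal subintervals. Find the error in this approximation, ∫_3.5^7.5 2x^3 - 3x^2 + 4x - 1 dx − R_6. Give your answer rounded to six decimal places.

-222.888889

Exact integral: ∫_3.5^7.5 f(x) dx = 1212.
R_6 ≈ 1434.88888889.
Error ≈ 1212 − 1434.88888889 ≈ -222.888889.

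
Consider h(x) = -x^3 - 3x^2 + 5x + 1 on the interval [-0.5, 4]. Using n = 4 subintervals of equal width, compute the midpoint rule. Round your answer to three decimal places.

Δx = (4 − (-0.5))/4 = 1.125.
Midpoints: 0.0625, 1.1875, 2.3125, 3.4375.
h(0.0625) = 5327/4096, h(1.1875) = 4229/4096, h(2.3125) = -64909/4096, h(3.4375) = -237079/4096.
Sum = Δx · [h(0.0625) + h(1.1875) + h(2.3125) + h(3.4375)].
Sum ≈ -80.319.

-80.319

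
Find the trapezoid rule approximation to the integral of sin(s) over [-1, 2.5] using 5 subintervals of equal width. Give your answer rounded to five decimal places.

Δs = (2.5 − (-1))/5 = 0.7.
f(-1) ≈ -0.84147, f(-0.3) ≈ -0.29552, f(0.4) ≈ 0.38942, f(1.1) ≈ 0.89121, f(1.8) ≈ 0.97385, f(2.5) ≈ 0.59847.
T_5 = (Δs/2)·[f(s_0) + 2f(s_1) + ... + 2f(s_{4}) + f(s_5)].
Sum ≈ 1.28622.

1.28622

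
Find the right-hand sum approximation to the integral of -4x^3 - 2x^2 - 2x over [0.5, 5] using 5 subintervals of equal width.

-1005.3

Δx = (5 − 0.5)/5 = 0.9.
Right endpoints: 1.4, 2.3, 3.2, 4.1, 5.
f(1.4) = -17.696, f(2.3) = -63.848, f(3.2) = -157.952, f(4.1) = -317.504, f(5) = -560.
Sum = Δx · [f(1.4) + f(2.3) + f(3.2) + f(4.1) + f(5)].
Sum = -1005.3.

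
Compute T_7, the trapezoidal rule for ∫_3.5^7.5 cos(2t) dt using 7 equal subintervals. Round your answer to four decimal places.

-0.0030

Δt = (7.5 − 3.5)/7 = 4/7.
f(3.5) ≈ 0.7539, f(57/14) ≈ -0.2849, f(65/14) ≈ -0.9903, f(73/14) ≈ -0.5371, f(81/14) ≈ 0.5446, f(89/14) ≈ 0.9891, f(97/14) ≈ 0.2764, f(7.5) ≈ -0.7597.
T_7 = (Δt/2)·[f(t_0) + 2f(t_1) + ... + 2f(t_{6}) + f(t_7)].
Sum ≈ -0.0030.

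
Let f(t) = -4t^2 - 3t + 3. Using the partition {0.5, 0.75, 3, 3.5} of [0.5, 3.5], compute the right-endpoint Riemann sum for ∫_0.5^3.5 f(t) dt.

Subinterval widths: 0.25, 2.25, 0.5.
Right endpoints: 0.75, 3, 3.5.
f(0.75) = -1.5, f(3) = -42, f(3.5) = -56.5.
Sum = Σ Δt_i · f(t_i).
Sum = -123.125.

-123.125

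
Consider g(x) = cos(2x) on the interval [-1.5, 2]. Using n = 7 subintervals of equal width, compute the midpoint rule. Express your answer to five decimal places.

Δx = (2 − (-1.5))/7 = 0.5.
Midpoints: -1.25, -0.75, -0.25, 0.25, 0.75, 1.25, 1.75.
g(-1.25) ≈ -0.80114, g(-0.75) ≈ 0.07074, g(-0.25) ≈ 0.87758, g(0.25) ≈ 0.87758, g(0.75) ≈ 0.07074, g(1.25) ≈ -0.80114, g(1.75) ≈ -0.93646.
Sum = Δx · [g(-1.25) + g(-0.75) + g(-0.25) + ...].
Sum ≈ -0.32105.

-0.32105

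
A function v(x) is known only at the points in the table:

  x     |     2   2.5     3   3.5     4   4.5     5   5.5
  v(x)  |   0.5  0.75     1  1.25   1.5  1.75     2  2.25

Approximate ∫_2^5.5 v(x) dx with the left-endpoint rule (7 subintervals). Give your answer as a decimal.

Δx = 0.5.
Sum = 0.5·[0.5 + 0.75 + 1 + 1.25 + 1.5 + 1.75 + 2] = 4.375.

4.375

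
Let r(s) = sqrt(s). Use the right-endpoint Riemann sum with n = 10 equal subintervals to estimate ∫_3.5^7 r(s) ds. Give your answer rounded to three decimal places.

Δs = (7 − 3.5)/10 = 0.35.
Right endpoints: 3.85, 4.2, 4.55, 4.9, 5.25, 5.6, 5.95, 6.3, 6.65, 7.
r(3.85) ≈ 1.962, r(4.2) ≈ 2.049, r(4.55) ≈ 2.133, r(4.9) ≈ 2.214, r(5.25) ≈ 2.291, r(5.6) ≈ 2.366, r(5.95) ≈ 2.439, r(6.3) ≈ 2.510, r(6.65) ≈ 2.579, r(7) ≈ 2.646.
Sum = Δs · [r(3.85) + r(4.2) + r(4.55) + ...].
Sum ≈ 8.116.

8.116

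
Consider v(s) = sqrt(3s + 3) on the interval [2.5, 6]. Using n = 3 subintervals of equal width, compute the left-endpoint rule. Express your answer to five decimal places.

13.02622

Δs = (6 − 2.5)/3 = 7/6.
Left endpoints: 2.5, 11/3, 29/6.
v(2.5) ≈ 3.24037, v(11/3) ≈ 3.74166, v(29/6) ≈ 4.18330.
Sum = Δs · [v(2.5) + v(11/3) + v(29/6)].
Sum ≈ 13.02622.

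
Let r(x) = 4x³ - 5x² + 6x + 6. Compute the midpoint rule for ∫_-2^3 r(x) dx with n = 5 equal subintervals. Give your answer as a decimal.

51.25

Δx = (3 − (-2))/5 = 1.
Midpoints: -1.5, -0.5, 0.5, 1.5, 2.5.
r(-1.5) = -27.75, r(-0.5) = 1.25, r(0.5) = 8.25, r(1.5) = 17.25, r(2.5) = 52.25.
Sum = Δx · [r(-1.5) + r(-0.5) + r(0.5) + r(1.5) + r(2.5)].
Sum = 51.25.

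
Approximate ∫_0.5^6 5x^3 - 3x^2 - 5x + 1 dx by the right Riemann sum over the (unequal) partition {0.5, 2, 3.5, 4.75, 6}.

2005.71484375

Subinterval widths: 1.5, 1.5, 1.25, 1.25.
Right endpoints: 2, 3.5, 4.75, 6.
f(2) = 19, f(3.5) = 161.125, f(4.75) = 445.421875, f(6) = 943.
Sum = Σ Δx_i · f(x_i).
Sum = 2005.71484375.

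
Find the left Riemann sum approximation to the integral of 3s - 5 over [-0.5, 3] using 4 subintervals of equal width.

-8.96875

Δs = (3 − (-0.5))/4 = 0.875.
Left endpoints: -0.5, 0.375, 1.25, 2.125.
f(-0.5) = -6.5, f(0.375) = -3.875, f(1.25) = -1.25, f(2.125) = 1.375.
Sum = Δs · [f(-0.5) + f(0.375) + f(1.25) + f(2.125)].
Sum = -8.96875.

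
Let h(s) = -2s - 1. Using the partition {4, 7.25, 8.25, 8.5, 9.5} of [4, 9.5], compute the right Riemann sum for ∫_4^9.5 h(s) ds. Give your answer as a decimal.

-92.375

Subinterval widths: 3.25, 1, 0.25, 1.
Right endpoints: 7.25, 8.25, 8.5, 9.5.
h(7.25) = -15.5, h(8.25) = -17.5, h(8.5) = -18, h(9.5) = -20.
Sum = Σ Δs_i · h(s_i).
Sum = -92.375.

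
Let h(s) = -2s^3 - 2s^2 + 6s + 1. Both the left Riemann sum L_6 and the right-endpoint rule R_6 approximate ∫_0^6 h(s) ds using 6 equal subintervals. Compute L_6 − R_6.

468

L_6 = -464.
R_6 = -932.
L_6 − R_6 = 468.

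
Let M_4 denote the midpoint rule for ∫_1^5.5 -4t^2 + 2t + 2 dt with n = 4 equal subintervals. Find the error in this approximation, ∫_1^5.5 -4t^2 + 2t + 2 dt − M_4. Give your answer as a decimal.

-1.8984375

Exact integral: ∫_1^5.5 f(t) dt = -182.25.
M_4 = -180.3515625.
Error = -182.25 − (-180.3515625) = -1.8984375.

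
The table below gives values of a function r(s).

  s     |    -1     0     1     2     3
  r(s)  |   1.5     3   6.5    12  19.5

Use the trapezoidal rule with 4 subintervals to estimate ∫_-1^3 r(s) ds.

Δs = 1.
T_4 = (1/2)·[1.5 + 2·3 + 2·6.5 + 2·12 + 19.5] = 32.

32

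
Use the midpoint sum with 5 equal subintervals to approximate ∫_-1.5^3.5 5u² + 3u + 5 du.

115

Δu = (3.5 − (-1.5))/5 = 1.
Midpoints: -1, 0, 1, 2, 3.
f(-1) = 7, f(0) = 5, f(1) = 13, f(2) = 31, f(3) = 59.
Sum = Δu · [f(-1) + f(0) + f(1) + f(2) + f(3)].
Sum = 115.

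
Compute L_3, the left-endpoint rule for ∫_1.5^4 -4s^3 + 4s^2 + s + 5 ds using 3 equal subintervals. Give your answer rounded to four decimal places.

-82.0370

Δs = (4 − 1.5)/3 = 5/6.
Left endpoints: 1.5, 7/3, 19/6.
f(1.5) = 2, f(7/3) = -586/27, f(19/6) = -2126/27.
Sum = Δs · [f(1.5) + f(7/3) + f(19/6)].
Sum ≈ -82.0370.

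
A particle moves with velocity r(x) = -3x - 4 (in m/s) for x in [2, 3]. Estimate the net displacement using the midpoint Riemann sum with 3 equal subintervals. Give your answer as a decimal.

-11.5

Δx = (3 − 2)/3 = 1/3.
Midpoints: 13/6, 2.5, 17/6.
r(13/6) = -10.5, r(2.5) = -11.5, r(17/6) = -12.5.
Sum = Δx · [r(13/6) + r(2.5) + r(17/6)].
Sum = -11.5.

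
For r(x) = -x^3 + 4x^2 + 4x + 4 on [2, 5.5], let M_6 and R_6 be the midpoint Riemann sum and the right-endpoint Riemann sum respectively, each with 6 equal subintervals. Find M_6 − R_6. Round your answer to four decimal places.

13.6430

M_6 ≈ 53.620587.
R_6 ≈ 39.977575.
M_6 − R_6 ≈ 13.6430.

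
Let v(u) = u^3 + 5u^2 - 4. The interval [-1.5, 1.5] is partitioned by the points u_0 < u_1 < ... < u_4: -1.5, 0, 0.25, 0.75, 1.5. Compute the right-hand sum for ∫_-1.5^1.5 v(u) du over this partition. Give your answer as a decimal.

0.66796875

Subinterval widths: 1.5, 0.25, 0.5, 0.75.
Right endpoints: 0, 0.25, 0.75, 1.5.
v(0) = -4, v(0.25) = -3.671875, v(0.75) = -0.765625, v(1.5) = 10.625.
Sum = Σ Δu_i · v(u_i).
Sum = 0.66796875.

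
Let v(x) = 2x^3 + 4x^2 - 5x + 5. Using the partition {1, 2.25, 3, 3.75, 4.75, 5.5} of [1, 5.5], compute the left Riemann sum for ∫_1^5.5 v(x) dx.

457.4375

Subinterval widths: 1.25, 0.75, 0.75, 1, 0.75.
Left endpoints: 1, 2.25, 3, 3.75, 4.75.
v(1) = 6, v(2.25) = 36.78125, v(3) = 80, v(3.75) = 147.96875, v(4.75) = 285.84375.
Sum = Σ Δx_i · v(x_i).
Sum = 457.4375.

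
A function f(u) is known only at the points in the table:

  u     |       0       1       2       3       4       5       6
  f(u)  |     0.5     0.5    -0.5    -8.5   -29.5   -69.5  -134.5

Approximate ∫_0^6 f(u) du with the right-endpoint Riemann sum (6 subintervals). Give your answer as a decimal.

Δu = 1.
Sum = 1·[0.5 + (-0.5) + (-8.5) + (-29.5) + (-69.5) + (-134.5)] = -242.

-242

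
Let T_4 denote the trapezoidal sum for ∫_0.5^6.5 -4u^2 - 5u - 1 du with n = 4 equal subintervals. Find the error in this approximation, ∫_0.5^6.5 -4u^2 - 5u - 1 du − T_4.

Exact integral: ∫_0.5^6.5 f(u) du = -477.
T_4 = -486.
Error = -477 − (-486) = 9.

9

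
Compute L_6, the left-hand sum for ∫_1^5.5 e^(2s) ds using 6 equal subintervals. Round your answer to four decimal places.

12896.0581

Δs = (5.5 − 1)/6 = 0.75.
Left endpoints: 1, 1.75, 2.5, 3.25, 4, 4.75.
f(1) ≈ 7.3891, f(1.75) ≈ 33.1155, f(2.5) ≈ 148.4132, f(3.25) ≈ 665.1416, f(4) ≈ 2980.9580, f(4.75) ≈ 13359.7268.
Sum = Δs · [f(1) + f(1.75) + f(2.5) + ...].
Sum ≈ 12896.0581.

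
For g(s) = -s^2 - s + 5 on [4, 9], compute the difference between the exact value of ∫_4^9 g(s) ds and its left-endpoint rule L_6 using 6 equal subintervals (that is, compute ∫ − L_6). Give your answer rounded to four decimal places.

-28.5880

Exact integral: ∫_4^9 g(s) ds ≈ -229.166667.
L_6 ≈ -200.578704.
Error ≈ -229.166667 − (-200.578704) ≈ -28.5880.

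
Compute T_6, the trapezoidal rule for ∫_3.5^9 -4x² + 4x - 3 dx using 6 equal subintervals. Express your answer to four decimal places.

Δx = (9 − 3.5)/6 = 11/12.
f(3.5) = -38, f(53/12) = -2281/36, f(16/3) = -859/9, f(6.25) = -134.25, f(43/6) = -1618/9, f(97/12) = -8353/36, f(9) = -291.
T_6 = (Δx/2)·[f(x_0) + 2f(x_1) + ... + 2f(x_{5}) + f(x_6)].
Sum ≈ -796.9144.

-796.9144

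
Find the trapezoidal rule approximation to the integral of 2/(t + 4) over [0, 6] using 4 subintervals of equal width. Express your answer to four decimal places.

1.8520

Δt = (6 − 0)/4 = 1.5.
f(0) = 0.5, f(1.5) = 4/11, f(3) = 2/7, f(4.5) = 4/17, f(6) = 0.2.
T_4 = (Δt/2)·[f(t_0) + 2f(t_1) + 2f(t_2) + 2f(t_3) + f(t_4)].
Sum ≈ 1.8520.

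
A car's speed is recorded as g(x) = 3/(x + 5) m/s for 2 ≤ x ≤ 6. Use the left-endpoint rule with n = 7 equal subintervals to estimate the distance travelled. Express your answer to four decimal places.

1.4015

Δx = (6 − 2)/7 = 4/7.
Left endpoints: 2, 18/7, 22/7, 26/7, 30/7, 34/7, 38/7.
g(2) = 3/7, g(18/7) = 21/53, g(22/7) = 7/19, g(26/7) = 21/61, g(30/7) = 21/65, g(34/7) = 7/23, g(38/7) = 21/73.
Sum = Δx · [g(2) + g(18/7) + g(22/7) + ...].
Sum ≈ 1.4015.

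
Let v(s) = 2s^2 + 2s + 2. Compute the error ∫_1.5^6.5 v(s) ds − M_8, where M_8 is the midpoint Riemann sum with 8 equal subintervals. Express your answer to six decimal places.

0.325521

Exact integral: ∫_1.5^6.5 v(s) ds ≈ 230.83333333.
M_8 = 230.5078125.
Error ≈ 230.83333333 − 230.5078125 ≈ 0.325521.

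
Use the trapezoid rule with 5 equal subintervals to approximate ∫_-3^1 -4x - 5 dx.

-4

Δx = (1 − (-3))/5 = 0.8.
f(-3) = 7, f(-2.2) = 3.8, f(-1.4) = 0.6, f(-0.6) = -2.6, f(0.2) = -5.8, f(1) = -9.
T_5 = (Δx/2)·[f(x_0) + 2f(x_1) + ... + 2f(x_{4}) + f(x_5)].
Sum = -4.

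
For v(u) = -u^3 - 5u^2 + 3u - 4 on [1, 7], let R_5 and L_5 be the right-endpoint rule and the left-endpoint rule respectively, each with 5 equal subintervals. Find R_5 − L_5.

-676.8

R_5 = -1484.88.
L_5 = -808.08.
R_5 − L_5 = -676.8.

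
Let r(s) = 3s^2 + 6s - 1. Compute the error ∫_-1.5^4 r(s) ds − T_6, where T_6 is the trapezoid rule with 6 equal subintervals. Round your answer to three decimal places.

-2.311

Exact integral: ∫_-1.5^4 r(s) ds = 103.125.
T_6 ≈ 105.43576.
Error ≈ 103.125 − 105.43576 ≈ -2.311.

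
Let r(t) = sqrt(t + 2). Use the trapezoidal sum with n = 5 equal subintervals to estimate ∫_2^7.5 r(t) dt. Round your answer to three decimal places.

14.178

Δt = (7.5 − 2)/5 = 1.1.
r(2) ≈ 2.000, r(3.1) ≈ 2.258, r(4.2) ≈ 2.490, r(5.3) ≈ 2.702, r(6.4) ≈ 2.898, r(7.5) ≈ 3.082.
T_5 = (Δt/2)·[r(t_0) + 2r(t_1) + ... + 2r(t_{4}) + r(t_5)].
Sum ≈ 14.178.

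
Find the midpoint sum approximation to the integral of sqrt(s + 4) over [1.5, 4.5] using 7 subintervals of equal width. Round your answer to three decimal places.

Δs = (4.5 − 1.5)/7 = 3/7.
Midpoints: 12/7, 15/7, 18/7, 3, 24/7, 27/7, 30/7.
f(12/7) ≈ 2.390, f(15/7) ≈ 2.478, f(18/7) ≈ 2.563, f(3) ≈ 2.646, f(24/7) ≈ 2.726, f(27/7) ≈ 2.803, f(30/7) ≈ 2.878.
Sum = Δs · [f(12/7) + f(15/7) + f(18/7) + ...].
Sum ≈ 7.922.

7.922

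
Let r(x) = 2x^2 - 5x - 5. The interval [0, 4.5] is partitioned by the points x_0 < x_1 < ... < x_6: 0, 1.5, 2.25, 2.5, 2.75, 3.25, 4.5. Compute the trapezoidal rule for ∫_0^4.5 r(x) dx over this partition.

Subinterval widths: 1.5, 0.75, 0.25, 0.25, 0.5, 1.25.
r(0) = -5, r(1.5) = -8, r(2.25) = -6.125, r(2.5) = -5, r(2.75) = -3.625, r(3.25) = -0.125, r(4.5) = 13.
On each subinterval the trapezoid contributes (Δx_i/2)·[r(x_{i-1}) + r(x_i)].
Sum = -10.40625.

-10.40625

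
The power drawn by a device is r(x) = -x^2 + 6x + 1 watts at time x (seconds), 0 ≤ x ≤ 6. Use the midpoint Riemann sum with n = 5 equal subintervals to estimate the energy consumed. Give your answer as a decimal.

42.72

Δx = (6 − 0)/5 = 1.2.
Midpoints: 0.6, 1.8, 3, 4.2, 5.4.
r(0.6) = 4.24, r(1.8) = 8.56, r(3) = 10, r(4.2) = 8.56, r(5.4) = 4.24.
Sum = Δx · [r(0.6) + r(1.8) + r(3) + r(4.2) + r(5.4)].
Sum = 42.72.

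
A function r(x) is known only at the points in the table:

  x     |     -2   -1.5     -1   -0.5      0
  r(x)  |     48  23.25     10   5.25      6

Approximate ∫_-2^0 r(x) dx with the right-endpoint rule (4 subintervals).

Δx = 0.5.
Sum = 0.5·[23.25 + 10 + 5.25 + 6] = 22.25.

22.25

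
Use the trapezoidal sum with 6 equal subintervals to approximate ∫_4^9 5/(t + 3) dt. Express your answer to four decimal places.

Δt = (9 − 4)/6 = 5/6.
f(4) = 5/7, f(29/6) = 30/47, f(17/3) = 15/26, f(6.5) = 10/19, f(22/3) = 15/31, f(49/6) = 30/67, f(9) = 5/12.
T_6 = (Δt/2)·[f(t_0) + 2f(t_1) + ... + 2f(t_{5}) + f(t_6)].
Sum ≈ 2.6989.

2.6989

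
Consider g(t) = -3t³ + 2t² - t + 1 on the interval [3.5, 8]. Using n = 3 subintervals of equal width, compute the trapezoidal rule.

-2752.03125

Δt = (8 − 3.5)/3 = 1.5.
g(3.5) = -106.625, g(5) = -329, g(6.5) = -744.875, g(8) = -1415.
T_3 = (Δt/2)·[g(t_0) + 2g(t_1) + 2g(t_2) + g(t_3)].
Sum = -2752.03125.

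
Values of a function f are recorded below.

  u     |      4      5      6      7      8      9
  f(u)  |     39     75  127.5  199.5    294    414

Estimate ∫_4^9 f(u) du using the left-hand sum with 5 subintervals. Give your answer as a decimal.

Δu = 1.
Sum = 1·[39 + 75 + 127.5 + 199.5 + 294] = 735.

735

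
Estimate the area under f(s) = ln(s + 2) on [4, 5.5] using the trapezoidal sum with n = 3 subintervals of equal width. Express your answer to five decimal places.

Δs = (5.5 − 4)/3 = 0.5.
f(4) ≈ 1.79176, f(4.5) ≈ 1.87180, f(5) ≈ 1.94591, f(5.5) ≈ 2.01490.
T_3 = (Δs/2)·[f(s_0) + 2f(s_1) + 2f(s_2) + f(s_3)].
Sum ≈ 2.86052.

2.86052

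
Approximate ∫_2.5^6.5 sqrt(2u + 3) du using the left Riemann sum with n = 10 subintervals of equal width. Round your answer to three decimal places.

Δu = (6.5 − 2.5)/10 = 0.4.
Left endpoints: 2.5, 2.9, 3.3, 3.7, 4.1, 4.5, 4.9, 5.3, 5.7, 6.1.
f(2.5) ≈ 2.828, f(2.9) ≈ 2.966, f(3.3) ≈ 3.098, f(3.7) ≈ 3.225, f(4.1) ≈ 3.347, f(4.5) ≈ 3.464, f(4.9) ≈ 3.578, f(5.3) ≈ 3.688, f(5.7) ≈ 3.795, f(6.1) ≈ 3.899.
Sum = Δu · [f(2.5) + f(2.9) + f(3.3) + ...].
Sum ≈ 13.555.

13.555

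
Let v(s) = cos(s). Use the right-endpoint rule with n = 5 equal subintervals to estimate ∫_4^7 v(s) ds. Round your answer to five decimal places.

1.79338

Δs = (7 − 4)/5 = 0.6.
Right endpoints: 4.6, 5.2, 5.8, 6.4, 7.
v(4.6) ≈ -0.11215, v(5.2) ≈ 0.46852, v(5.8) ≈ 0.88552, v(6.4) ≈ 0.99318, v(7) ≈ 0.75390.
Sum = Δs · [v(4.6) + v(5.2) + v(5.8) + v(6.4) + v(7)].
Sum ≈ 1.79338.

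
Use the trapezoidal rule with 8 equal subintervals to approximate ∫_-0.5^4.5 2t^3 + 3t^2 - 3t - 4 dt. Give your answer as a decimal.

251.1328125

Δt = (4.5 − (-0.5))/8 = 0.625.
f(-0.5) = -2, f(0.125) = -4.32421875, f(0.75) = -3.71875, f(1.375) = 2.74609375, f(2) = 18, f(2.625) = 44.97265625, f(3.25) = 86.59375, f(3.875) = 145.79296875, f(4.5) = 225.5.
T_8 = (Δt/2)·[f(t_0) + 2f(t_1) + ... + 2f(t_{7}) + f(t_8)].
Sum = 251.1328125.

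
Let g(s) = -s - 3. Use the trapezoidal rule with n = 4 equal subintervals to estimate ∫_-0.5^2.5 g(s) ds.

-12

Δs = (2.5 − (-0.5))/4 = 0.75.
g(-0.5) = -2.5, g(0.25) = -3.25, g(1) = -4, g(1.75) = -4.75, g(2.5) = -5.5.
T_4 = (Δs/2)·[g(s_0) + 2g(s_1) + 2g(s_2) + 2g(s_3) + g(s_4)].
Sum = -12.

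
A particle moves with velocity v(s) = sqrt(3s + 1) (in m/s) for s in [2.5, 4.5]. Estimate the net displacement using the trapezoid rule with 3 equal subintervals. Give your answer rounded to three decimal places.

6.758

Δs = (4.5 − 2.5)/3 = 2/3.
v(2.5) ≈ 2.915, v(19/6) ≈ 3.240, v(23/6) ≈ 3.536, v(4.5) ≈ 3.808.
T_3 = (Δs/2)·[v(s_0) + 2v(s_1) + 2v(s_2) + v(s_3)].
Sum ≈ 6.758.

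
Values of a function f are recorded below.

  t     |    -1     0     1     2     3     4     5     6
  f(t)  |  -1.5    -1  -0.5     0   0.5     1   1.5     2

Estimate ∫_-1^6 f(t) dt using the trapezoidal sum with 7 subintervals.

Δt = 1.
T_7 = (1/2)·[(-1.5) + 2·(-1) + 2·(-0.5) + 2·0 + 2·0.5 + 2·1 + 2·1.5 + 2] = 1.75.

1.75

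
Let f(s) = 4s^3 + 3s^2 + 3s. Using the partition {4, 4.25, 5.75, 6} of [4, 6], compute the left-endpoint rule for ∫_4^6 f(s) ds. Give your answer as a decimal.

859.21875

Subinterval widths: 0.25, 1.5, 0.25.
Left endpoints: 4, 4.25, 5.75.
f(4) = 316, f(4.25) = 374, f(5.75) = 876.875.
Sum = Σ Δs_i · f(s_i).
Sum = 859.21875.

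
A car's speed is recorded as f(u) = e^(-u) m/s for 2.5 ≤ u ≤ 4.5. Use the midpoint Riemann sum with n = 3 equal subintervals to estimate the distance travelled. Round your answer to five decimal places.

0.06968

Δu = (4.5 − 2.5)/3 = 2/3.
Midpoints: 17/6, 3.5, 25/6.
f(17/6) ≈ 0.05882, f(3.5) ≈ 0.03020, f(25/6) ≈ 0.01550.
Sum = Δu · [f(17/6) + f(3.5) + f(25/6)].
Sum ≈ 0.06968.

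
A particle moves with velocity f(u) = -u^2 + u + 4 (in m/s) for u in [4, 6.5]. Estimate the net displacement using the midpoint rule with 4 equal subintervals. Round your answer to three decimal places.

Δu = (6.5 − 4)/4 = 0.625.
Midpoints: 4.3125, 4.9375, 5.5625, 6.1875.
f(4.3125) = -10.28515625, f(4.9375) = -15.44140625, f(5.5625) = -21.37890625, f(6.1875) = -28.09765625.
Sum = Δu · [f(4.3125) + f(4.9375) + f(5.5625) + f(6.1875)].
Sum ≈ -47.002.

-47.002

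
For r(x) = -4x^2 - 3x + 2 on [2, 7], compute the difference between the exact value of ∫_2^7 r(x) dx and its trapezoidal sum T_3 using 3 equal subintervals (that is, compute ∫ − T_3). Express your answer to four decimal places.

9.2593

Exact integral: ∫_2^7 r(x) dx ≈ -504.166667.
T_3 ≈ -513.425926.
Error ≈ -504.166667 − (-513.425926) ≈ 9.2593.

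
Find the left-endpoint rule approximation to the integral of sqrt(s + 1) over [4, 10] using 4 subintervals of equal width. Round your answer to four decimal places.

Δs = (10 − 4)/4 = 1.5.
Left endpoints: 4, 5.5, 7, 8.5.
f(4) ≈ 2.2361, f(5.5) ≈ 2.5495, f(7) ≈ 2.8284, f(8.5) ≈ 3.0822.
Sum = Δs · [f(4) + f(5.5) + f(7) + f(8.5)].
Sum ≈ 16.0443.

16.0443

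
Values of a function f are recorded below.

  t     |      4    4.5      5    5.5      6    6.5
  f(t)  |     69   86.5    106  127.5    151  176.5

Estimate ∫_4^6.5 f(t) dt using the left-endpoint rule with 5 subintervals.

Δt = 0.5.
Sum = 0.5·[69 + 86.5 + 106 + 127.5 + 151] = 270.

270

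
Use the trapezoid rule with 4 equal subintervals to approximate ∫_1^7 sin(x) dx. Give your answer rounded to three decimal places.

-0.172

Δx = (7 − 1)/4 = 1.5.
f(1) ≈ 0.841, f(2.5) ≈ 0.598, f(4) ≈ -0.757, f(5.5) ≈ -0.706, f(7) ≈ 0.657.
T_4 = (Δx/2)·[f(x_0) + 2f(x_1) + 2f(x_2) + 2f(x_3) + f(x_4)].
Sum ≈ -0.172.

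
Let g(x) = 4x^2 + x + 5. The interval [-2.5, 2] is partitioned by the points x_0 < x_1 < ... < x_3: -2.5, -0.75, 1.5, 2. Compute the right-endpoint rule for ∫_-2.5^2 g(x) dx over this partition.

57.75

Subinterval widths: 1.75, 2.25, 0.5.
Right endpoints: -0.75, 1.5, 2.
g(-0.75) = 6.5, g(1.5) = 15.5, g(2) = 23.
Sum = Σ Δx_i · g(x_i).
Sum = 57.75.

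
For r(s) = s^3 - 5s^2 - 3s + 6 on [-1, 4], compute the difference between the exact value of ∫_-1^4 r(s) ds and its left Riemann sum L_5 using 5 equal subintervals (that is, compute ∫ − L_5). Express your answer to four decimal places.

-12.0833

Exact integral: ∫_-1^4 r(s) ds ≈ -37.083333.
L_5 = -25.
Error ≈ -37.083333 − (-25) ≈ -12.0833.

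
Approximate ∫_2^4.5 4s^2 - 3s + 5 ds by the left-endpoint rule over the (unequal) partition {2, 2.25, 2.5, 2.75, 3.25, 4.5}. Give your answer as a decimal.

74.375

Subinterval widths: 0.25, 0.25, 0.25, 0.5, 1.25.
Left endpoints: 2, 2.25, 2.5, 2.75, 3.25.
f(2) = 15, f(2.25) = 18.5, f(2.5) = 22.5, f(2.75) = 27, f(3.25) = 37.5.
Sum = Σ Δs_i · f(s_i).
Sum = 74.375.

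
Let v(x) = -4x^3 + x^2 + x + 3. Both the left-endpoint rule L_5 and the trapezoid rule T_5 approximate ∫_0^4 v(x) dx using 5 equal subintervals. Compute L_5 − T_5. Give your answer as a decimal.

94.4

L_5 = -130.08.
T_5 = -224.48.
L_5 − T_5 = 94.4.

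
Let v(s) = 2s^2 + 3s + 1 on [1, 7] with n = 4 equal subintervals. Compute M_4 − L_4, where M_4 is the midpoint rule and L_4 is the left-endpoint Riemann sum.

M_4 = 303.75.
L_4 = 225.
M_4 − L_4 = 78.75.

78.75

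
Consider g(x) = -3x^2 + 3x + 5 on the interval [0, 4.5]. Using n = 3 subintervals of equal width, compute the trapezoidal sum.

Δx = (4.5 − 0)/3 = 1.5.
g(0) = 5, g(1.5) = 2.75, g(3) = -13, g(4.5) = -42.25.
T_3 = (Δx/2)·[g(x_0) + 2g(x_1) + 2g(x_2) + g(x_3)].
Sum = -43.3125.

-43.3125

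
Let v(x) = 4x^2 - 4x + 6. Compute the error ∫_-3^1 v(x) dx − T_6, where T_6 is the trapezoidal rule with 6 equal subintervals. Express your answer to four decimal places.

Exact integral: ∫_-3^1 v(x) dx ≈ 77.333333.
T_6 ≈ 78.518519.
Error ≈ 77.333333 − 78.518519 ≈ -1.1852.

-1.1852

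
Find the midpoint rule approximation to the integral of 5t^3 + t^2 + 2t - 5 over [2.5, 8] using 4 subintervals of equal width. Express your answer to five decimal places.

Δt = (8 − 2.5)/4 = 1.375.
Midpoints: 3.1875, 4.5625, 5.9375, 7.3125.
f(3.1875) = 710503/4096, f(4.5625) = 2047245/4096, f(5.9375) = 4459435/4096, f(7.3125) = 8266513/4096.
Sum = Δt · [f(3.1875) + f(4.5625) + f(5.9375) + f(7.3125)].
Sum ≈ 5197.77393.

5197.77393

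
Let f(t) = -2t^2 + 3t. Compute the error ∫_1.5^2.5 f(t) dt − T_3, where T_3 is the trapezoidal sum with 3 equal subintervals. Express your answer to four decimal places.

Exact integral: ∫_1.5^2.5 f(t) dt ≈ -2.166667.
T_3 ≈ -2.203704.
Error ≈ -2.166667 − (-2.203704) ≈ 0.0370.

0.0370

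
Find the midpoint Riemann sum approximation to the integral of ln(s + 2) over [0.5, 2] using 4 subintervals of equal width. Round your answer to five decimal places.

1.75533

Δs = (2 − 0.5)/4 = 0.375.
Midpoints: 0.6875, 1.0625, 1.4375, 1.8125.
f(0.6875) ≈ 0.98861, f(1.0625) ≈ 1.11923, f(1.4375) ≈ 1.23474, f(1.8125) ≈ 1.33829.
Sum = Δs · [f(0.6875) + f(1.0625) + f(1.4375) + f(1.8125)].
Sum ≈ 1.75533.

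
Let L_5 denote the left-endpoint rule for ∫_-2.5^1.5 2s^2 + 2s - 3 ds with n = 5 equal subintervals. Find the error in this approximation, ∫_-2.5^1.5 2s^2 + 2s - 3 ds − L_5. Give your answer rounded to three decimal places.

-0.853

Exact integral: ∫_-2.5^1.5 f(s) ds ≈ -3.33333.
L_5 = -2.48.
Error ≈ -3.33333 − (-2.48) ≈ -0.853.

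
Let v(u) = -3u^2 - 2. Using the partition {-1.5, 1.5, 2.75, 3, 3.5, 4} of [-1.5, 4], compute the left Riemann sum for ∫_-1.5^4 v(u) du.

-77.234375

Subinterval widths: 3, 1.25, 0.25, 0.5, 0.5.
Left endpoints: -1.5, 1.5, 2.75, 3, 3.5.
v(-1.5) = -8.75, v(1.5) = -8.75, v(2.75) = -24.6875, v(3) = -29, v(3.5) = -38.75.
Sum = Σ Δu_i · v(u_i).
Sum = -77.234375.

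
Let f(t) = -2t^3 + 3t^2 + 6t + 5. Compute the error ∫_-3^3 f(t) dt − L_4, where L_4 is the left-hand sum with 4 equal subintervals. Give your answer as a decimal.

Exact integral: ∫_-3^3 f(t) dt = 84.
L_4 = 144.75.
Error = 84 − 144.75 = -60.75.

-60.75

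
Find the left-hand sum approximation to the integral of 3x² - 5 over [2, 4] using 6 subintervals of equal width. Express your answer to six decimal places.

40.111111

Δx = (4 − 2)/6 = 1/3.
Left endpoints: 2, 7/3, 8/3, 3, 10/3, 11/3.
f(2) = 7, f(7/3) = 34/3, f(8/3) = 49/3, f(3) = 22, f(10/3) = 85/3, f(11/3) = 106/3.
Sum = Δx · [f(2) + f(7/3) + f(8/3) + ...].
Sum ≈ 40.111111.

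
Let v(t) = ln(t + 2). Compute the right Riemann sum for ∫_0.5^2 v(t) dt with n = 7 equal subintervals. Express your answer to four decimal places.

Δt = (2 − 0.5)/7 = 3/14.
Right endpoints: 5/7, 13/14, 8/7, 19/14, 11/7, 25/14, 2.
v(5/7) ≈ 0.9985, v(13/14) ≈ 1.0745, v(8/7) ≈ 1.1451, v(19/14) ≈ 1.2111, v(11/7) ≈ 1.2730, v(25/14) ≈ 1.3312, v(2) ≈ 1.3863.
Sum = Δt · [v(5/7) + v(13/14) + v(8/7) + ...].
Sum ≈ 1.8042.

1.8042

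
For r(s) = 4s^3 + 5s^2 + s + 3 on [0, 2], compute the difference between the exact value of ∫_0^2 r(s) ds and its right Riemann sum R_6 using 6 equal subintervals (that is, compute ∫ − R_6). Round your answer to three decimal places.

-9.630

Exact integral: ∫_0^2 r(s) ds ≈ 37.33333.
R_6 ≈ 46.96296.
Error ≈ 37.33333 − 46.96296 ≈ -9.630.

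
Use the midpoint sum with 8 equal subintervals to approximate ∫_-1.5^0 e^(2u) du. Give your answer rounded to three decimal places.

Δu = (0 − (-1.5))/8 = 0.1875.
Midpoints: -1.40625, -1.21875, -1.03125, -0.84375, -0.65625, -0.46875, -0.28125, -0.09375.
f(-1.40625) ≈ 0.060, f(-1.21875) ≈ 0.087, f(-1.03125) ≈ 0.127, f(-0.84375) ≈ 0.185, f(-0.65625) ≈ 0.269, f(-0.46875) ≈ 0.392, f(-0.28125) ≈ 0.570, f(-0.09375) ≈ 0.829.
Sum = Δu · [f(-1.40625) + f(-1.21875) + f(-1.03125) + ...].
Sum ≈ 0.472.

0.472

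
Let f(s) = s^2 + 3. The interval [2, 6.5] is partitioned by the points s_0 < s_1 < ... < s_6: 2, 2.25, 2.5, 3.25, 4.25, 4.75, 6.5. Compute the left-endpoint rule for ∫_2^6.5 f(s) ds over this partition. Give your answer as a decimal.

Subinterval widths: 0.25, 0.25, 0.75, 1, 0.5, 1.75.
Left endpoints: 2, 2.25, 2.5, 3.25, 4.25, 4.75.
f(2) = 7, f(2.25) = 8.0625, f(2.5) = 9.25, f(3.25) = 13.5625, f(4.25) = 21.0625, f(4.75) = 25.5625.
Sum = Σ Δs_i · f(s_i).
Sum = 79.53125.

79.53125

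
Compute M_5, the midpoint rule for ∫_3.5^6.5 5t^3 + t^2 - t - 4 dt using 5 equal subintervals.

Δt = (6.5 − 3.5)/5 = 0.6.
Midpoints: 3.8, 4.4, 5, 5.6, 6.2.
f(3.8) = 281, f(4.4) = 436.88, f(5) = 641, f(5.6) = 899.84, f(6.2) = 1219.88.
Sum = Δt · [f(3.8) + f(4.4) + f(5) + f(5.6) + f(6.2)].
Sum = 2087.16.

2087.16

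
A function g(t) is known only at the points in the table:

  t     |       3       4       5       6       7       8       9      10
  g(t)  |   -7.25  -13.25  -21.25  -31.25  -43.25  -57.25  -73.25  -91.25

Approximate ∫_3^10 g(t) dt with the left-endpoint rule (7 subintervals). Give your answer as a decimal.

-246.75

Δt = 1.
Sum = 1·[(-7.25) + (-13.25) + (-21.25) + (-31.25) + (-43.25) + (-57.25) + (-73.25)] = -246.75.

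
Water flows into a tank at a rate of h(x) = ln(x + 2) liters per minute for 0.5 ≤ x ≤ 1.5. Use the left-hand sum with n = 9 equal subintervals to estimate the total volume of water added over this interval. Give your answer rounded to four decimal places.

Δx = (1.5 − 0.5)/9 = 1/9.
Left endpoints: 0.5, 11/18, 13/18, 5/6, 17/18, 19/18, 7/6, 23/18, 25/18.
h(0.5) ≈ 0.9163, h(11/18) ≈ 0.9598, h(13/18) ≈ 1.0014, h(5/6) ≈ 1.0415, h(17/18) ≈ 1.0799, h(19/18) ≈ 1.1170, h(7/6) ≈ 1.1527, h(23/18) ≈ 1.1872, h(25/18) ≈ 1.2205.
Sum = Δx · [h(0.5) + h(11/18) + h(13/18) + ...].
Sum ≈ 1.0751.

1.0751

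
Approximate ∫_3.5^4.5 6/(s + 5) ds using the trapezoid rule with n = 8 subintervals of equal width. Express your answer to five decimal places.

Δs = (4.5 − 3.5)/8 = 0.125.
f(3.5) = 12/17, f(3.625) = 16/23, f(3.75) = 24/35, f(3.875) = 48/71, f(4) = 2/3, f(4.125) = 48/73, f(4.25) = 24/37, f(4.375) = 0.64, f(4.5) = 12/19.
T_8 = (Δs/2)·[f(s_0) + 2f(s_1) + ... + 2f(s_{7}) + f(s_8)].
Sum ≈ 0.66738.

0.66738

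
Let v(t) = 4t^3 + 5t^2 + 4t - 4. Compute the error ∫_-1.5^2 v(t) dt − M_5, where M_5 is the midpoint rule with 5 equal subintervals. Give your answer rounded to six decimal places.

Exact integral: ∫_-1.5^2 v(t) dt ≈ 19.39583333.
M_5 = 18.2525.
Error ≈ 19.39583333 − 18.2525 ≈ 1.143333.

1.143333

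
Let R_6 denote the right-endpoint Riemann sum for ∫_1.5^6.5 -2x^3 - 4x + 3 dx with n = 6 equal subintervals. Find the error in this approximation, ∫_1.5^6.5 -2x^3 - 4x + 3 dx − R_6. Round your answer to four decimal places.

Exact integral: ∫_1.5^6.5 f(x) dx = -955.
R_6 ≈ -1203.263889.
Error ≈ -955 − (-1203.263889) ≈ 248.2639.

248.2639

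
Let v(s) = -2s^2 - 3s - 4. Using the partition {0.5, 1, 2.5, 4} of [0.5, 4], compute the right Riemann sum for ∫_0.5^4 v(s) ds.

-112.5

Subinterval widths: 0.5, 1.5, 1.5.
Right endpoints: 1, 2.5, 4.
v(1) = -9, v(2.5) = -24, v(4) = -48.
Sum = Σ Δs_i · v(s_i).
Sum = -112.5.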